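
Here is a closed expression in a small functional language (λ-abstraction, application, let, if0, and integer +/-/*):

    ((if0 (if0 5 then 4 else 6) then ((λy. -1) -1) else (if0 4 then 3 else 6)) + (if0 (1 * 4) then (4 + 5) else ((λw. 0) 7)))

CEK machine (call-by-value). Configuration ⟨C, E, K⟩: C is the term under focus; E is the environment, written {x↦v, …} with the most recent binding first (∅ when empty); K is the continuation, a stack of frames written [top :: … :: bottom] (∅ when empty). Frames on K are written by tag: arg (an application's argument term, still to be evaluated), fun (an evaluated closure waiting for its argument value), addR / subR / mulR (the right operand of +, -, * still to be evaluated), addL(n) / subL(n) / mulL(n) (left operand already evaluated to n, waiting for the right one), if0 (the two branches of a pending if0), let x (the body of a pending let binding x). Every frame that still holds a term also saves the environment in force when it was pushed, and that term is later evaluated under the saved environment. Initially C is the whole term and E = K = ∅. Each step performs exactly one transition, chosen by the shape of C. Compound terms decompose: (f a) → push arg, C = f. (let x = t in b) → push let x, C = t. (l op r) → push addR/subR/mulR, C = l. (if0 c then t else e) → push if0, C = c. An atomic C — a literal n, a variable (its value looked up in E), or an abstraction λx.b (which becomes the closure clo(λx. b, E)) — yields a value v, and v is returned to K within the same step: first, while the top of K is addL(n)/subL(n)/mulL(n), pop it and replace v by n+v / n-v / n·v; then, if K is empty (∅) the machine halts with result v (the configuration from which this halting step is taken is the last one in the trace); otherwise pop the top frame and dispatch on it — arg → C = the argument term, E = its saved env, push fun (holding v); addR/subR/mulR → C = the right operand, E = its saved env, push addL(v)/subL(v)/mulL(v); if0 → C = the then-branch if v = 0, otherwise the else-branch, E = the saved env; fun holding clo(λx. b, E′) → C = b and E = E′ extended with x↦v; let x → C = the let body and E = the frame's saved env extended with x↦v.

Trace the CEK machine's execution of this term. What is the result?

[0] <C=((if0 (if0 5 then 4 else 6) then ((λy. -1) -1) else (if0 4 then 3 else 6)) + (if0 (1 * 4) then (4 + 5) else ((λw. 0) 7))), E=∅, K=∅>
[1] <C=(if0 (if0 5 then 4 else 6) then ((λy. -1) -1) else (if0 4 then 3 else 6)), E=∅, K=[addR]>
[2] <C=(if0 5 then 4 else 6), E=∅, K=[if0 :: addR]>
[3] <C=5, E=∅, K=[if0 :: if0 :: addR]>
[4] <C=6, E=∅, K=[if0 :: addR]>
[5] <C=(if0 4 then 3 else 6), E=∅, K=[addR]>
[6] <C=4, E=∅, K=[if0 :: addR]>
[7] <C=6, E=∅, K=[addR]>
[8] <C=(if0 (1 * 4) then (4 + 5) else ((λw. 0) 7)), E=∅, K=[addL(6)]>
[9] <C=(1 * 4), E=∅, K=[if0 :: addL(6)]>
[10] <C=1, E=∅, K=[mulR :: if0 :: addL(6)]>
[11] <C=4, E=∅, K=[mulL(1) :: if0 :: addL(6)]>
[12] <C=((λw. 0) 7), E=∅, K=[addL(6)]>
[13] <C=(λw. 0), E=∅, K=[arg :: addL(6)]>
[14] <C=7, E=∅, K=[fun :: addL(6)]>
[15] <C=0, E={w↦7}, K=[addL(6)]>
→ final value 6

Answer: 6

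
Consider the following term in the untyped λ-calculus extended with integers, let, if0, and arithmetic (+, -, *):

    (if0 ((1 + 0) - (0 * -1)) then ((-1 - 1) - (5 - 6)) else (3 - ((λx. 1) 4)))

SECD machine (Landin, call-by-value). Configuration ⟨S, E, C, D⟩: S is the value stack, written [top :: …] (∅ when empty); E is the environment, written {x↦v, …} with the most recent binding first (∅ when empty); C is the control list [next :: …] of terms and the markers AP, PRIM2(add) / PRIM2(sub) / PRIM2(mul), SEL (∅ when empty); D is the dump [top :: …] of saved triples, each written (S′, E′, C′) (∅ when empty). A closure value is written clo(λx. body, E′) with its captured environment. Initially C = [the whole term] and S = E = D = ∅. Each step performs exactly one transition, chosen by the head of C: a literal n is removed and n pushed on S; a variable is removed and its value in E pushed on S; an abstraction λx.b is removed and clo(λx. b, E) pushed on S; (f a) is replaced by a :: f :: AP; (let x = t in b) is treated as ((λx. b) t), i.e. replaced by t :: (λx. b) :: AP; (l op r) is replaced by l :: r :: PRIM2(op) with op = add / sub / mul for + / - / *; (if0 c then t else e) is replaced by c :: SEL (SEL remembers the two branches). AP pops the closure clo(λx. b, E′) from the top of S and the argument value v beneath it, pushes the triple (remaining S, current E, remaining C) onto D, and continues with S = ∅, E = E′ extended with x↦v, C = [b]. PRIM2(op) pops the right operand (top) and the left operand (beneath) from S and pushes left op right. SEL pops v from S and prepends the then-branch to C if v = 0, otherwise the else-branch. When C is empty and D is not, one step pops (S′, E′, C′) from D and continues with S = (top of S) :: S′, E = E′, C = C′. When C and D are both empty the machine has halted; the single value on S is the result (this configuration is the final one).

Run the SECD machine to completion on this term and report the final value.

step 0: ⟨S=∅; E=∅; C=[(if0 ((1 + 0) - (0 * -1)) then ((-1 - 1) - (5 - 6)) else (3 - ((λx. 1) 4)))]; D=∅⟩
step 1: ⟨S=∅; E=∅; C=[((1 + 0) - (0 * -1)) :: SEL]; D=∅⟩
step 2: ⟨S=∅; E=∅; C=[(1 + 0) :: (0 * -1) :: PRIM2(sub) :: SEL]; D=∅⟩
step 3: ⟨S=∅; E=∅; C=[1 :: 0 :: PRIM2(add) :: (0 * -1) :: PRIM2(sub) :: SEL]; D=∅⟩
step 4: ⟨S=[1]; E=∅; C=[0 :: PRIM2(add) :: (0 * -1) :: PRIM2(sub) :: SEL]; D=∅⟩
step 5: ⟨S=[0 :: 1]; E=∅; C=[PRIM2(add) :: (0 * -1) :: PRIM2(sub) :: SEL]; D=∅⟩
step 6: ⟨S=[1]; E=∅; C=[(0 * -1) :: PRIM2(sub) :: SEL]; D=∅⟩
step 7: ⟨S=[1]; E=∅; C=[0 :: -1 :: PRIM2(mul) :: PRIM2(sub) :: SEL]; D=∅⟩
step 8: ⟨S=[0 :: 1]; E=∅; C=[-1 :: PRIM2(mul) :: PRIM2(sub) :: SEL]; D=∅⟩
step 9: ⟨S=[-1 :: 0 :: 1]; E=∅; C=[PRIM2(mul) :: PRIM2(sub) :: SEL]; D=∅⟩
step 10: ⟨S=[0 :: 1]; E=∅; C=[PRIM2(sub) :: SEL]; D=∅⟩
step 11: ⟨S=[1]; E=∅; C=[SEL]; D=∅⟩
step 12: ⟨S=∅; E=∅; C=[(3 - ((λx. 1) 4))]; D=∅⟩
step 13: ⟨S=∅; E=∅; C=[3 :: ((λx. 1) 4) :: PRIM2(sub)]; D=∅⟩
step 14: ⟨S=[3]; E=∅; C=[((λx. 1) 4) :: PRIM2(sub)]; D=∅⟩
step 15: ⟨S=[3]; E=∅; C=[4 :: (λx. 1) :: AP :: PRIM2(sub)]; D=∅⟩
step 16: ⟨S=[4 :: 3]; E=∅; C=[(λx. 1) :: AP :: PRIM2(sub)]; D=∅⟩
step 17: ⟨S=[clo(λx. 1, ∅) :: 4 :: 3]; E=∅; C=[AP :: PRIM2(sub)]; D=∅⟩
step 18: ⟨S=∅; E={x↦4}; C=[1]; D=[([3], ∅, [PRIM2(sub)])]⟩
step 19: ⟨S=[1]; E={x↦4}; C=∅; D=[([3], ∅, [PRIM2(sub)])]⟩
step 20: ⟨S=[1 :: 3]; E=∅; C=[PRIM2(sub)]; D=∅⟩
step 21: ⟨S=[2]; E=∅; C=∅; D=∅⟩
→ final value 2

Answer: 2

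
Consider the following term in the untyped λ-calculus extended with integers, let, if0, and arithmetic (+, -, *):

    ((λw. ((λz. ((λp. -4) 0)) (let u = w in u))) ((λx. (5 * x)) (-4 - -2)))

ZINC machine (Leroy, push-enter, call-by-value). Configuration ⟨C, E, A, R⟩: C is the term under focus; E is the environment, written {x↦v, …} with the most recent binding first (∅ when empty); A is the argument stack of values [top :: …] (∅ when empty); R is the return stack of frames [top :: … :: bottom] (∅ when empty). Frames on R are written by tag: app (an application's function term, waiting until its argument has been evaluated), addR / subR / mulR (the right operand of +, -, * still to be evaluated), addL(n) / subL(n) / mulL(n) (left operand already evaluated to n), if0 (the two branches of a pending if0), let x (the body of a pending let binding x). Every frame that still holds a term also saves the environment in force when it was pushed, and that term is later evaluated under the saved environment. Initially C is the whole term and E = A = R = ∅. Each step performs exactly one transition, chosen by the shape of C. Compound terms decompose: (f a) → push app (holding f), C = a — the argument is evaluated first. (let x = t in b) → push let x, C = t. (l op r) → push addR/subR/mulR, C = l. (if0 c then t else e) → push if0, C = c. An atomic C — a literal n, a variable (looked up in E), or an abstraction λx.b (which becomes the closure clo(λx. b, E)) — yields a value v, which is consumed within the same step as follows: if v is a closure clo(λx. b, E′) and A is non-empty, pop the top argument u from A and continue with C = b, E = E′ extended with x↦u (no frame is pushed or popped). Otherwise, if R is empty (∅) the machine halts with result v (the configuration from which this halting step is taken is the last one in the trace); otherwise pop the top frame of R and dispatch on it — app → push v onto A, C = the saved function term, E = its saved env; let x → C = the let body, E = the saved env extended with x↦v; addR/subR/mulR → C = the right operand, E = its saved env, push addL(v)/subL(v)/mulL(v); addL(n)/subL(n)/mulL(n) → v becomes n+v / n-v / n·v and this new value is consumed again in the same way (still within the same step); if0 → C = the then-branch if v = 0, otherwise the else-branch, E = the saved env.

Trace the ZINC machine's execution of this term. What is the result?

[0] ⟨C=((λw. ((λz. ((λp. -4) 0)) (let u = w in u))) ((λx. (5 * x)) (-4 - -2))); E=∅; A=∅; R=∅⟩
[1] ⟨C=((λx. (5 * x)) (-4 - -2)); E=∅; A=∅; R=[app]⟩
[2] ⟨C=(-4 - -2); E=∅; A=∅; R=[app :: app]⟩
[3] ⟨C=-4; E=∅; A=∅; R=[subR :: app :: app]⟩
[4] ⟨C=-2; E=∅; A=∅; R=[subL(-4) :: app :: app]⟩
[5] ⟨C=(λx. (5 * x)); E=∅; A=[-2]; R=[app]⟩
[6] ⟨C=(5 * x); E={x↦-2}; A=∅; R=[app]⟩
[7] ⟨C=5; E={x↦-2}; A=∅; R=[mulR :: app]⟩
[8] ⟨C=x; E={x↦-2}; A=∅; R=[mulL(5) :: app]⟩
[9] ⟨C=(λw. ((λz. ((λp. -4) 0)) (let u = w in u))); E=∅; A=[-10]; R=∅⟩
[10] ⟨C=((λz. ((λp. -4) 0)) (let u = w in u)); E={w↦-10}; A=∅; R=∅⟩
[11] ⟨C=(let u = w in u); E={w↦-10}; A=∅; R=[app]⟩
[12] ⟨C=w; E={w↦-10}; A=∅; R=[let u :: app]⟩
[13] ⟨C=u; E={u↦-10, w↦-10}; A=∅; R=[app]⟩
[14] ⟨C=(λz. ((λp. -4) 0)); E={w↦-10}; A=[-10]; R=∅⟩
[15] ⟨C=((λp. -4) 0); E={z↦-10, w↦-10}; A=∅; R=∅⟩
[16] ⟨C=0; E={z↦-10, w↦-10}; A=∅; R=[app]⟩
[17] ⟨C=(λp. -4); E={z↦-10, w↦-10}; A=[0]; R=∅⟩
[18] ⟨C=-4; E={p↦0, z↦-10, w↦-10}; A=∅; R=∅⟩
→ final value -4

Answer: -4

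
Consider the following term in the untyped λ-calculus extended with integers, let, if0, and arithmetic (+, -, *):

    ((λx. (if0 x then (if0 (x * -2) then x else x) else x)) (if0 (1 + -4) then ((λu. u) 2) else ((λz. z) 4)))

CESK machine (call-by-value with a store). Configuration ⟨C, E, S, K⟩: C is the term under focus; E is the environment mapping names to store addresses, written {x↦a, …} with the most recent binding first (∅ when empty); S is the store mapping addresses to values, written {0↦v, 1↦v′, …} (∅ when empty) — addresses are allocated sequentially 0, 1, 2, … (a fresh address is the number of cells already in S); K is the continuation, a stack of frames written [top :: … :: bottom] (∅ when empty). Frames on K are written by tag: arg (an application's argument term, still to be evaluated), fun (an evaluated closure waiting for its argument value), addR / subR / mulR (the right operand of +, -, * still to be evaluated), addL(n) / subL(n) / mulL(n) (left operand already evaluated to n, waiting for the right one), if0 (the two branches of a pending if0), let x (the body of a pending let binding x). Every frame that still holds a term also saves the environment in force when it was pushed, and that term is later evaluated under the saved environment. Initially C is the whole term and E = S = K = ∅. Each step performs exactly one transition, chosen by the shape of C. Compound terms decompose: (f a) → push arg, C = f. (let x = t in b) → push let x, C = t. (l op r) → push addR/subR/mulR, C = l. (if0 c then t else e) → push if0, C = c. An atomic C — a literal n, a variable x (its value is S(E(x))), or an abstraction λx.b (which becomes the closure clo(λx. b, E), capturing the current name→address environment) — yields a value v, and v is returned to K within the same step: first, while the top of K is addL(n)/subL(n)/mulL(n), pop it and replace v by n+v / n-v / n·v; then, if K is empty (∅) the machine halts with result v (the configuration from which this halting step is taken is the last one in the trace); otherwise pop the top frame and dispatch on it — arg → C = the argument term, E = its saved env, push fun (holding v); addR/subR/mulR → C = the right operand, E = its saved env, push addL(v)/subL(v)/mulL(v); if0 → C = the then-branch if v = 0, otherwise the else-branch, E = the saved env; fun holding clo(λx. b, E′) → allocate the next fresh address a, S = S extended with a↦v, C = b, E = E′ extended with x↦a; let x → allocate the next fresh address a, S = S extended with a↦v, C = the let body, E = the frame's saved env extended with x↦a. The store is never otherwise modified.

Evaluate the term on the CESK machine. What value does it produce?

t=0: <C=((λx. (if0 x then (if0 (x * -2) then x else x) else x)) (if0 (1 + -4) then ((λu. u) 2) else ((λz. z) 4))), E=∅, S=∅, K=∅>
t=1: <C=(λx. (if0 x then (if0 (x * -2) then x else x) else x)), E=∅, S=∅, K=[arg]>
t=2: <C=(if0 (1 + -4) then ((λu. u) 2) else ((λz. z) 4)), E=∅, S=∅, K=[fun]>
t=3: <C=(1 + -4), E=∅, S=∅, K=[if0 :: fun]>
t=4: <C=1, E=∅, S=∅, K=[addR :: if0 :: fun]>
t=5: <C=-4, E=∅, S=∅, K=[addL(1) :: if0 :: fun]>
t=6: <C=((λz. z) 4), E=∅, S=∅, K=[fun]>
t=7: <C=(λz. z), E=∅, S=∅, K=[arg :: fun]>
t=8: <C=4, E=∅, S=∅, K=[fun :: fun]>
t=9: <C=z, E={z↦0}, S={0↦4}, K=[fun]>
t=10: <C=(if0 x then (if0 (x * -2) then x else x) else x), E={x↦1}, S={0↦4, 1↦4}, K=∅>
t=11: <C=x, E={x↦1}, S={0↦4, 1↦4}, K=[if0]>
t=12: <C=x, E={x↦1}, S={0↦4, 1↦4}, K=∅>
→ final value 4

Answer: 4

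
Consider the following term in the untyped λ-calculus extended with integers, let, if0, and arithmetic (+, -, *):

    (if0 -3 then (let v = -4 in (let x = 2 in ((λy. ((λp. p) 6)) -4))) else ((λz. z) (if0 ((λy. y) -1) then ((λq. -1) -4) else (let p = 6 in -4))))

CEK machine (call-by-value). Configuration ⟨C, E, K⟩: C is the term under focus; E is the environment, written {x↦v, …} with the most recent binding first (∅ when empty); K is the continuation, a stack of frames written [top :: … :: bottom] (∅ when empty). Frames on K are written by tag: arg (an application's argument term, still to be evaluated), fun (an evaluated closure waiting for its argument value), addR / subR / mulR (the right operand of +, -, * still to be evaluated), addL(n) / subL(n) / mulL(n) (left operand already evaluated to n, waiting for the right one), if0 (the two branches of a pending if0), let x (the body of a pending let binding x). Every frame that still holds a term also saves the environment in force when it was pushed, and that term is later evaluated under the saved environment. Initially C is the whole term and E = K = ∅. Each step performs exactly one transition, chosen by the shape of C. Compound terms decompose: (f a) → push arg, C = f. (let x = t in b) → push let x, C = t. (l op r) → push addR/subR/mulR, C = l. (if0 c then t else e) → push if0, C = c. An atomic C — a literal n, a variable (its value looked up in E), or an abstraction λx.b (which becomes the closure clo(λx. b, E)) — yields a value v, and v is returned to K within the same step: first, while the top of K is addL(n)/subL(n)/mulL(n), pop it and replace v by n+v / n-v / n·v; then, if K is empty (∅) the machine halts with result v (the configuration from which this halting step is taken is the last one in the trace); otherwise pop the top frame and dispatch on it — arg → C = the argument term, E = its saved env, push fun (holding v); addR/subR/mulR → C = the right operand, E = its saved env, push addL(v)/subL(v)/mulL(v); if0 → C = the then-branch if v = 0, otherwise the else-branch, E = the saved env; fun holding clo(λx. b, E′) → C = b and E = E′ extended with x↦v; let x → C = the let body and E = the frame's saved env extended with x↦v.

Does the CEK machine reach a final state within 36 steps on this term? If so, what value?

Answer: -4

Derivation:
0. [C=(if0 -3 then (let v = -4 in (let x = 2 in ((λy. ((λp. p) 6)) -4))) else ((λz. z) (if0 ((λy. y) -1) then ((λq. -1) -4) else (let p = 6 in -4)))) | E=∅ | K=∅]
1. [C=-3 | E=∅ | K=[if0]]
2. [C=((λz. z) (if0 ((λy. y) -1) then ((λq. -1) -4) else (let p = 6 in -4))) | E=∅ | K=∅]
3. [C=(λz. z) | E=∅ | K=[arg]]
4. [C=(if0 ((λy. y) -1) then ((λq. -1) -4) else (let p = 6 in -4)) | E=∅ | K=[fun]]
5. [C=((λy. y) -1) | E=∅ | K=[if0 :: fun]]
6. [C=(λy. y) | E=∅ | K=[arg :: if0 :: fun]]
7. [C=-1 | E=∅ | K=[fun :: if0 :: fun]]
8. [C=y | E={y↦-1} | K=[if0 :: fun]]
9. [C=(let p = 6 in -4) | E=∅ | K=[fun]]
10. [C=6 | E=∅ | K=[let p :: fun]]
11. [C=-4 | E={p↦6} | K=[fun]]
12. [C=z | E={z↦-4} | K=∅]
→ final value -4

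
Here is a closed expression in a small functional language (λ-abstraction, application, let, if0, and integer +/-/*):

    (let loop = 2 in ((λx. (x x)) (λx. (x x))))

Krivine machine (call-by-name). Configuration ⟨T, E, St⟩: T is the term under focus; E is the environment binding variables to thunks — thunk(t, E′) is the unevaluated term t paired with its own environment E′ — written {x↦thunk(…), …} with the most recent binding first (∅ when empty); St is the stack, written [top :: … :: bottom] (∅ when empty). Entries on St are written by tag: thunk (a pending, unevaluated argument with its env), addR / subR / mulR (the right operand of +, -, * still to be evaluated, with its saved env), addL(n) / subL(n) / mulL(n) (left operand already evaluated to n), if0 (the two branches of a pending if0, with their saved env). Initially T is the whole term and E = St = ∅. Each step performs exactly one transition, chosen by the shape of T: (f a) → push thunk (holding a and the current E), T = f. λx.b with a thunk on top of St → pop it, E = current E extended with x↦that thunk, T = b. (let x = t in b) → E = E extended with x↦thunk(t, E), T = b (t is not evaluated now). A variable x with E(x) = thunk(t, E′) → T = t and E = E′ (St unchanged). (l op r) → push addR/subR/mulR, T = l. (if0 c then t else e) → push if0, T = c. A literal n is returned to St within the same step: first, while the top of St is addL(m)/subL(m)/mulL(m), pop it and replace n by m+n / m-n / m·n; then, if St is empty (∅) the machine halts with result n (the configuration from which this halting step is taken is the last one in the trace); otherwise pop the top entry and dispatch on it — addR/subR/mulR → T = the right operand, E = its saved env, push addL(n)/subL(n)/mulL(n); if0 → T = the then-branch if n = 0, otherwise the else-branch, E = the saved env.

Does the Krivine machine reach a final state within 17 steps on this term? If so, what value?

Answer: DIVERGES (no final state within 17 steps)

Derivation:
0. <T=(let loop = 2 in ((λx. (x x)) (λx. (x x)))), E=∅, St=∅>
1. <T=((λx. (x x)) (λx. (x x))), E={loop↦thunk(2, ∅)}, St=∅>
2. <T=(λx. (x x)), E={loop↦thunk(2, ∅)}, St=[thunk]>
3. <T=(x x), E={x↦thunk((λx. (x x)), {loop↦thunk(2, ∅)}), loop↦thunk(2, ∅)}, St=∅>
4. <T=x, E={x↦thunk((λx. (x x)), {loop↦thunk(2, ∅)}), loop↦thunk(2, ∅)}, St=[thunk]>
5. <T=(λx. (x x)), E={loop↦thunk(2, ∅)}, St=[thunk]>
6. <T=(x x), E={x↦thunk(x, {x↦thunk((λx. (x x)), {loop↦thunk(2, ∅)}), loop↦thunk(2, ∅)}), loop↦thunk(2, ∅)}, St=∅>
7. <T=x, E={x↦thunk(x, {x↦thunk((λx. (x x)), {loop↦thunk(2, ∅)}), loop↦thunk(2, ∅)}), loop↦thunk(2, ∅)}, St=[thunk]>
8. <T=x, E={x↦thunk((λx. (x x)), {loop↦thunk(2, ∅)}), loop↦thunk(2, ∅)}, St=[thunk]>
9. <T=(λx. (x x)), E={loop↦thunk(2, ∅)}, St=[thunk]>
10. <T=(x x), E={x↦thunk(x, {x↦thunk(x, {x↦thunk((λx. (x x)), {loop↦thunk(2, ∅)}), loop↦thunk(2, ∅)}), loop↦thunk(2, ∅)}), loop↦thunk(2, ∅)}, St=∅>
11. <T=x, E={x↦thunk(x, {x↦thunk(x, {x↦thunk((λx. (x x)), {loop↦thunk(2, ∅)}), loop↦thunk(2, ∅)}), loop↦thunk(2, ∅)}), loop↦thunk(2, ∅)}, St=[thunk]>
12. <T=x, E={x↦thunk(x, {x↦thunk((λx. (x x)), {loop↦thunk(2, ∅)}), loop↦thunk(2, ∅)}), loop↦thunk(2, ∅)}, St=[thunk]>
13. <T=x, E={x↦thunk((λx. (x x)), {loop↦thunk(2, ∅)}), loop↦thunk(2, ∅)}, St=[thunk]>
14. <T=(λx. (x x)), E={loop↦thunk(2, ∅)}, St=[thunk]>
15. <T=(x x), E={x↦thunk(x, {x↦thunk(x, {x↦thunk(x, {x↦thunk((λx. (x x)), {loop↦thunk(2, ∅)}), loop↦thunk(2, ∅)}), loop↦thunk(2, ∅)}), loop↦thunk(2, ∅)}), loop↦thunk(2, ∅)}, St=∅>
16. <T=x, E={x↦thunk(x, {x↦thunk(x, {x↦thunk(x, {x↦thunk((λx. (x x)), {loop↦thunk(2, ∅)}), loop↦thunk(2, ∅)}), loop↦thunk(2, ∅)}), loop↦thunk(2, ∅)}), loop↦thunk(2, ∅)}, St=[thunk]>
17. <T=x, E={x↦thunk(x, {x↦thunk(x, {x↦thunk((λx. (x x)), {loop↦thunk(2, ∅)}), loop↦thunk(2, ∅)}), loop↦thunk(2, ∅)}), loop↦thunk(2, ∅)}, St=[thunk]>
→ 17 transitions taken and the configuration is still not final: no result within 17 steps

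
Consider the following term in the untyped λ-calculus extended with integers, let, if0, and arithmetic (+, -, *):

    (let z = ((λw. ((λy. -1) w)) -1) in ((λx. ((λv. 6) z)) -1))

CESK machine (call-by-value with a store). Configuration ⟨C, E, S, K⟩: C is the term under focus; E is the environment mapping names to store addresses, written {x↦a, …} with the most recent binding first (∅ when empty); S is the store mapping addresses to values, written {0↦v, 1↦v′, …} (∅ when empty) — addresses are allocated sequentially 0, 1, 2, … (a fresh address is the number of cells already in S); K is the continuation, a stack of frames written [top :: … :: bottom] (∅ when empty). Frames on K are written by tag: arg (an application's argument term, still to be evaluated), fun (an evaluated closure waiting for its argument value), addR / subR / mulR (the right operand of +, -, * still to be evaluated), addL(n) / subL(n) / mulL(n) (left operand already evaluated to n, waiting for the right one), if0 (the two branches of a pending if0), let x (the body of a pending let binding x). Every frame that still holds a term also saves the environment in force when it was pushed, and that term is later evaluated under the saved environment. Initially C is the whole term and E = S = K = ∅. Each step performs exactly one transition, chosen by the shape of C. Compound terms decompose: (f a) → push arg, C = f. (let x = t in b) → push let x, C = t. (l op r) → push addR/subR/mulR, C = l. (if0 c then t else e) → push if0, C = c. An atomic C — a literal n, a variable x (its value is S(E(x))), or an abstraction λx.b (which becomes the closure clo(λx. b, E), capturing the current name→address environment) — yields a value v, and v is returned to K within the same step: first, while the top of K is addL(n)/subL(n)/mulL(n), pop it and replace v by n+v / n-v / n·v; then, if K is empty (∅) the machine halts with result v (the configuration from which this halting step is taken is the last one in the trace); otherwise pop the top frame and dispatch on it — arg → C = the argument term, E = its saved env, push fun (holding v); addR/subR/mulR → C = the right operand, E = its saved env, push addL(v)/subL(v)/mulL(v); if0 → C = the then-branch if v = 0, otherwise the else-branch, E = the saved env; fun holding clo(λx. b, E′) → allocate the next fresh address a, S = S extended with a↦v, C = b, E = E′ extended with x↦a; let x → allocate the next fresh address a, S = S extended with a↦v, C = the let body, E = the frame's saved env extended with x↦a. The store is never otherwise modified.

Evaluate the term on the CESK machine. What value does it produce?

Answer: 6

Execution trace:
step 0: [C=(let z = ((λw. ((λy. -1) w)) -1) in ((λx. ((λv. 6) z)) -1)) | E=∅ | S=∅ | K=∅]
step 1: [C=((λw. ((λy. -1) w)) -1) | E=∅ | S=∅ | K=[let z]]
step 2: [C=(λw. ((λy. -1) w)) | E=∅ | S=∅ | K=[arg :: let z]]
step 3: [C=-1 | E=∅ | S=∅ | K=[fun :: let z]]
step 4: [C=((λy. -1) w) | E={w↦0} | S={0↦-1} | K=[let z]]
step 5: [C=(λy. -1) | E={w↦0} | S={0↦-1} | K=[arg :: let z]]
step 6: [C=w | E={w↦0} | S={0↦-1} | K=[fun :: let z]]
step 7: [C=-1 | E={y↦1, w↦0} | S={0↦-1, 1↦-1} | K=[let z]]
step 8: [C=((λx. ((λv. 6) z)) -1) | E={z↦2} | S={0↦-1, 1↦-1, 2↦-1} | K=∅]
step 9: [C=(λx. ((λv. 6) z)) | E={z↦2} | S={0↦-1, 1↦-1, 2↦-1} | K=[arg]]
step 10: [C=-1 | E={z↦2} | S={0↦-1, 1↦-1, 2↦-1} | K=[fun]]
step 11: [C=((λv. 6) z) | E={x↦3, z↦2} | S={0↦-1, 1↦-1, 2↦-1, 3↦-1} | K=∅]
step 12: [C=(λv. 6) | E={x↦3, z↦2} | S={0↦-1, 1↦-1, 2↦-1, 3↦-1} | K=[arg]]
step 13: [C=z | E={x↦3, z↦2} | S={0↦-1, 1↦-1, 2↦-1, 3↦-1} | K=[fun]]
step 14: [C=6 | E={v↦4, x↦3, z↦2} | S={0↦-1, 1↦-1, 2↦-1, 3↦-1, 4↦-1} | K=∅]
→ final value 6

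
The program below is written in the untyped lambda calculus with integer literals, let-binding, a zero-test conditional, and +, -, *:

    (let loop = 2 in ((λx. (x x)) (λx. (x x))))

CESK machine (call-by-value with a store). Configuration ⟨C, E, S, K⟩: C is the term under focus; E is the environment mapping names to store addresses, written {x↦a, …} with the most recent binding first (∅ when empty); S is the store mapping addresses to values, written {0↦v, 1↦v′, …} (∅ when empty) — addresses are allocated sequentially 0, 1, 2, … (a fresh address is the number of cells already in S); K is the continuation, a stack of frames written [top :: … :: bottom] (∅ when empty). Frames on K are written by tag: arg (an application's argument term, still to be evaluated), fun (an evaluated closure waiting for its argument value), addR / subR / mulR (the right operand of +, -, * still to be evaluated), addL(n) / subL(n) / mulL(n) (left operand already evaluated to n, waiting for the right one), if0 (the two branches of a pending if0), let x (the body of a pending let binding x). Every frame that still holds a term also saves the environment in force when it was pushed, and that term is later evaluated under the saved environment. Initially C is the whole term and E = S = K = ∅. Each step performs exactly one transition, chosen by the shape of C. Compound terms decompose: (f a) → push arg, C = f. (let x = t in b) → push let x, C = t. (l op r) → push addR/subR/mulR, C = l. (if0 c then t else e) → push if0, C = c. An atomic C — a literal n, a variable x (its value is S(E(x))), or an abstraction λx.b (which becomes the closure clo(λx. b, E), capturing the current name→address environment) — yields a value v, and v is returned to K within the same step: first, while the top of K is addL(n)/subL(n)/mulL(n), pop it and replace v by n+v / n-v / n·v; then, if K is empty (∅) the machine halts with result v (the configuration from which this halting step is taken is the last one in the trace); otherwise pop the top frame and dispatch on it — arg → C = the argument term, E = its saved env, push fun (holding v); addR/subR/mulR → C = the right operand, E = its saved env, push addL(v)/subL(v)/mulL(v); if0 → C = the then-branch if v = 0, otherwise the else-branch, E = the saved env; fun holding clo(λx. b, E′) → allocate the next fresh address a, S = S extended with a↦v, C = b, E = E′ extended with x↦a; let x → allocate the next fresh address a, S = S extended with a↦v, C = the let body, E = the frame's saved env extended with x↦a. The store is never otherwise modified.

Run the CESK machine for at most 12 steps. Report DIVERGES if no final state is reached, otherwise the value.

Answer: DIVERGES (no final state within 12 steps)

Execution trace:
step 0: <C=(let loop = 2 in ((λx. (x x)) (λx. (x x)))), E=∅, S=∅, K=∅>
step 1: <C=2, E=∅, S=∅, K=[let loop]>
step 2: <C=((λx. (x x)) (λx. (x x))), E={loop↦0}, S={0↦2}, K=∅>
step 3: <C=(λx. (x x)), E={loop↦0}, S={0↦2}, K=[arg]>
step 4: <C=(λx. (x x)), E={loop↦0}, S={0↦2}, K=[fun]>
step 5: <C=(x x), E={x↦1, loop↦0}, S={0↦2, 1↦clo(λx. (x x), {loop↦0})}, K=∅>
step 6: <C=x, E={x↦1, loop↦0}, S={0↦2, 1↦clo(λx. (x x), {loop↦0})}, K=[arg]>
step 7: <C=x, E={x↦1, loop↦0}, S={0↦2, 1↦clo(λx. (x x), {loop↦0})}, K=[fun]>
step 8: <C=(x x), E={x↦2, loop↦0}, S={0↦2, 1↦clo(λx. (x x), {loop↦0}), 2↦clo(λx. (x x), {loop↦0})}, K=∅>
step 9: <C=x, E={x↦2, loop↦0}, S={0↦2, 1↦clo(λx. (x x), {loop↦0}), 2↦clo(λx. (x x), {loop↦0})}, K=[arg]>
step 10: <C=x, E={x↦2, loop↦0}, S={0↦2, 1↦clo(λx. (x x), {loop↦0}), 2↦clo(λx. (x x), {loop↦0})}, K=[fun]>
step 11: <C=(x x), E={x↦3, loop↦0}, S={0↦2, 1↦clo(λx. (x x), {loop↦0}), 2↦clo(λx. (x x), {loop↦0}), 3↦clo(λx. (x x), {loop↦0})}, K=∅>
step 12: <C=x, E={x↦3, loop↦0}, S={0↦2, 1↦clo(λx. (x x), {loop↦0}), 2↦clo(λx. (x x), {loop↦0}), 3↦clo(λx. (x x), {loop↦0})}, K=[arg]>
→ 12 transitions taken and the configuration is still not final: no result within 12 steps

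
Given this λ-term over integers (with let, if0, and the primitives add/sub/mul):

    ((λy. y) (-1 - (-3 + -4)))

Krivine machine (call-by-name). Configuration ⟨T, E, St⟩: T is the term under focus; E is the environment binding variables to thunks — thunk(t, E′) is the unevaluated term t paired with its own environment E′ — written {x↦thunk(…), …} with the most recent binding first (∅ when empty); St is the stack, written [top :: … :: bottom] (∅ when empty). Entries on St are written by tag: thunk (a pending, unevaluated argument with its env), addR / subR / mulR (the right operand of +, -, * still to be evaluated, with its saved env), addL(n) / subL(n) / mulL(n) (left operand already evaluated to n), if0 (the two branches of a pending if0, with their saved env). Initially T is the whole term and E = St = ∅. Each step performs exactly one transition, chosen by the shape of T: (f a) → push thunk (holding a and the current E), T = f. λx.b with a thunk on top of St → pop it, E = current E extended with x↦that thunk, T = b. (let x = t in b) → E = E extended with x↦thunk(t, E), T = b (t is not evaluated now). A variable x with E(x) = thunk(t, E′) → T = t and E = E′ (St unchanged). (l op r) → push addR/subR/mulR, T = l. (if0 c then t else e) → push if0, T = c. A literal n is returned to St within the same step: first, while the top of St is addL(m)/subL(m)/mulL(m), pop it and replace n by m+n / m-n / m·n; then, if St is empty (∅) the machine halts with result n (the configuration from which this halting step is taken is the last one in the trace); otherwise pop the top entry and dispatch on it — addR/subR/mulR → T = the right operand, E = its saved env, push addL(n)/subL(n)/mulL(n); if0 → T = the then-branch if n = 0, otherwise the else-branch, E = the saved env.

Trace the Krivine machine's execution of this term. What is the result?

Answer: 6

Execution trace:
t=0: <T=((λy. y) (-1 - (-3 + -4))), E=∅, St=∅>
t=1: <T=(λy. y), E=∅, St=[thunk]>
t=2: <T=y, E={y↦thunk((-1 - (-3 + -4)), ∅)}, St=∅>
t=3: <T=(-1 - (-3 + -4)), E=∅, St=∅>
t=4: <T=-1, E=∅, St=[subR]>
t=5: <T=(-3 + -4), E=∅, St=[subL(-1)]>
t=6: <T=-3, E=∅, St=[addR :: subL(-1)]>
t=7: <T=-4, E=∅, St=[addL(-3) :: subL(-1)]>
→ final value 6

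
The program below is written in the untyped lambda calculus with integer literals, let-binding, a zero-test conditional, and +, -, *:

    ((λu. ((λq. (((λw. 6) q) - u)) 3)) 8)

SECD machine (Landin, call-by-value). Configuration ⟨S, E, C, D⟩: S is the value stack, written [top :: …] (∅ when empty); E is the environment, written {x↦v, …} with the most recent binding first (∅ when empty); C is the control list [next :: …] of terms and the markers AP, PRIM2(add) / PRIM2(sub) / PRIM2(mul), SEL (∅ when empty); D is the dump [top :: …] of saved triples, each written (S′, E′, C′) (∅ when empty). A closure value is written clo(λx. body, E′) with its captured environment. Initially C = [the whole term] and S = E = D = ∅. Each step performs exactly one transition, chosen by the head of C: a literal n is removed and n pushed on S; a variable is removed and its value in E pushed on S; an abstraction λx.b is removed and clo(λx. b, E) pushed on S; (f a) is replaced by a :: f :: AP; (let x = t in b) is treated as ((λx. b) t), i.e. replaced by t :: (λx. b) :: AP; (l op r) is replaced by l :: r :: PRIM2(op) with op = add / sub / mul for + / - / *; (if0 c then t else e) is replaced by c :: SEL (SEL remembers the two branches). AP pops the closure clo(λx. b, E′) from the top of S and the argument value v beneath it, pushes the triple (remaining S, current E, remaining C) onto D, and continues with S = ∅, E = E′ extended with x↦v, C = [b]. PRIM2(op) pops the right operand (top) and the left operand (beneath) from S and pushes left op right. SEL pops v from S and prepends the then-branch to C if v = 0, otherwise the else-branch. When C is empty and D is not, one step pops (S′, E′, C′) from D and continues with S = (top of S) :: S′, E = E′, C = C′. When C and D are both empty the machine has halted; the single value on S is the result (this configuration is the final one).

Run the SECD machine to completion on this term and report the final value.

Answer: -2

Execution trace:
0. ⟨S=∅; E=∅; C=[((λu. ((λq. (((λw. 6) q) - u)) 3)) 8)]; D=∅⟩
1. ⟨S=∅; E=∅; C=[8 :: (λu. ((λq. (((λw. 6) q) - u)) 3)) :: AP]; D=∅⟩
2. ⟨S=[8]; E=∅; C=[(λu. ((λq. (((λw. 6) q) - u)) 3)) :: AP]; D=∅⟩
3. ⟨S=[clo(λu. ((λq. (((λw. 6) q) - u)) 3), ∅) :: 8]; E=∅; C=[AP]; D=∅⟩
4. ⟨S=∅; E={u↦8}; C=[((λq. (((λw. 6) q) - u)) 3)]; D=[(∅, ∅, ∅)]⟩
5. ⟨S=∅; E={u↦8}; C=[3 :: (λq. (((λw. 6) q) - u)) :: AP]; D=[(∅, ∅, ∅)]⟩
6. ⟨S=[3]; E={u↦8}; C=[(λq. (((λw. 6) q) - u)) :: AP]; D=[(∅, ∅, ∅)]⟩
7. ⟨S=[clo(λq. (((λw. 6) q) - u), {u↦8}) :: 3]; E={u↦8}; C=[AP]; D=[(∅, ∅, ∅)]⟩
8. ⟨S=∅; E={q↦3, u↦8}; C=[(((λw. 6) q) - u)]; D=[(∅, {u↦8}, ∅) :: (∅, ∅, ∅)]⟩
9. ⟨S=∅; E={q↦3, u↦8}; C=[((λw. 6) q) :: u :: PRIM2(sub)]; D=[(∅, {u↦8}, ∅) :: (∅, ∅, ∅)]⟩
10. ⟨S=∅; E={q↦3, u↦8}; C=[q :: (λw. 6) :: AP :: u :: PRIM2(sub)]; D=[(∅, {u↦8}, ∅) :: (∅, ∅, ∅)]⟩
11. ⟨S=[3]; E={q↦3, u↦8}; C=[(λw. 6) :: AP :: u :: PRIM2(sub)]; D=[(∅, {u↦8}, ∅) :: (∅, ∅, ∅)]⟩
12. ⟨S=[clo(λw. 6, {q↦3, u↦8}) :: 3]; E={q↦3, u↦8}; C=[AP :: u :: PRIM2(sub)]; D=[(∅, {u↦8}, ∅) :: (∅, ∅, ∅)]⟩
13. ⟨S=∅; E={w↦3, q↦3, u↦8}; C=[6]; D=[(∅, {q↦3, u↦8}, [u :: PRIM2(sub)]) :: (∅, {u↦8}, ∅) :: (∅, ∅, ∅)]⟩
14. ⟨S=[6]; E={w↦3, q↦3, u↦8}; C=∅; D=[(∅, {q↦3, u↦8}, [u :: PRIM2(sub)]) :: (∅, {u↦8}, ∅) :: (∅, ∅, ∅)]⟩
15. ⟨S=[6]; E={q↦3, u↦8}; C=[u :: PRIM2(sub)]; D=[(∅, {u↦8}, ∅) :: (∅, ∅, ∅)]⟩
16. ⟨S=[8 :: 6]; E={q↦3, u↦8}; C=[PRIM2(sub)]; D=[(∅, {u↦8}, ∅) :: (∅, ∅, ∅)]⟩
17. ⟨S=[-2]; E={q↦3, u↦8}; C=∅; D=[(∅, {u↦8}, ∅) :: (∅, ∅, ∅)]⟩
18. ⟨S=[-2]; E={u↦8}; C=∅; D=[(∅, ∅, ∅)]⟩
19. ⟨S=[-2]; E=∅; C=∅; D=∅⟩
→ final value -2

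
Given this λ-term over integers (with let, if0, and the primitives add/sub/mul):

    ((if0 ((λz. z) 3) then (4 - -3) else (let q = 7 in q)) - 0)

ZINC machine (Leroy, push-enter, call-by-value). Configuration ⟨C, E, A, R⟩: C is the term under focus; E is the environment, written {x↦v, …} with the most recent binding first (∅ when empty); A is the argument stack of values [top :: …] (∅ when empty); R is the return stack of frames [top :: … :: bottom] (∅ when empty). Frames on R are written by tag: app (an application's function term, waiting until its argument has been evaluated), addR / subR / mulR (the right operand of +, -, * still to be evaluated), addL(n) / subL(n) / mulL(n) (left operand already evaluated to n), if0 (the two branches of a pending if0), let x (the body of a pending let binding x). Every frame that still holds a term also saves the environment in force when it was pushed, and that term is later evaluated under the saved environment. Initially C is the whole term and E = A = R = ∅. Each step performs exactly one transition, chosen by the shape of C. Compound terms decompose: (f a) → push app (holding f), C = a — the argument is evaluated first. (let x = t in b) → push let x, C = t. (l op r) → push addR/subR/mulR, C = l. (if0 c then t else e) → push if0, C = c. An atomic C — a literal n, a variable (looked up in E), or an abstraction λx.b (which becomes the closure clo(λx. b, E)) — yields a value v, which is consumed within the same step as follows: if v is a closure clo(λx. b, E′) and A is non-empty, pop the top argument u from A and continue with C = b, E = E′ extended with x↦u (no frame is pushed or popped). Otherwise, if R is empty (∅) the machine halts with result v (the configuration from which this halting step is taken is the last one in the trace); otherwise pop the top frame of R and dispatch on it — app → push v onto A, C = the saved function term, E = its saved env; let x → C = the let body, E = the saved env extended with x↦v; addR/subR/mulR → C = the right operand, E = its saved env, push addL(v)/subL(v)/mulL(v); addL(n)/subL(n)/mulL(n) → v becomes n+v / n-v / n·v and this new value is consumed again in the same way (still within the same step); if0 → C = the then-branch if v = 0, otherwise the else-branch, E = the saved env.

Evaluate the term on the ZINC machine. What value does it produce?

Answer: 7

Derivation:
step 0: <C=((if0 ((λz. z) 3) then (4 - -3) else (let q = 7 in q)) - 0), E=∅, A=∅, R=∅>
step 1: <C=(if0 ((λz. z) 3) then (4 - -3) else (let q = 7 in q)), E=∅, A=∅, R=[subR]>
step 2: <C=((λz. z) 3), E=∅, A=∅, R=[if0 :: subR]>
step 3: <C=3, E=∅, A=∅, R=[app :: if0 :: subR]>
step 4: <C=(λz. z), E=∅, A=[3], R=[if0 :: subR]>
step 5: <C=z, E={z↦3}, A=∅, R=[if0 :: subR]>
step 6: <C=(let q = 7 in q), E=∅, A=∅, R=[subR]>
step 7: <C=7, E=∅, A=∅, R=[let q :: subR]>
step 8: <C=q, E={q↦7}, A=∅, R=[subR]>
step 9: <C=0, E=∅, A=∅, R=[subL(7)]>
→ final value 7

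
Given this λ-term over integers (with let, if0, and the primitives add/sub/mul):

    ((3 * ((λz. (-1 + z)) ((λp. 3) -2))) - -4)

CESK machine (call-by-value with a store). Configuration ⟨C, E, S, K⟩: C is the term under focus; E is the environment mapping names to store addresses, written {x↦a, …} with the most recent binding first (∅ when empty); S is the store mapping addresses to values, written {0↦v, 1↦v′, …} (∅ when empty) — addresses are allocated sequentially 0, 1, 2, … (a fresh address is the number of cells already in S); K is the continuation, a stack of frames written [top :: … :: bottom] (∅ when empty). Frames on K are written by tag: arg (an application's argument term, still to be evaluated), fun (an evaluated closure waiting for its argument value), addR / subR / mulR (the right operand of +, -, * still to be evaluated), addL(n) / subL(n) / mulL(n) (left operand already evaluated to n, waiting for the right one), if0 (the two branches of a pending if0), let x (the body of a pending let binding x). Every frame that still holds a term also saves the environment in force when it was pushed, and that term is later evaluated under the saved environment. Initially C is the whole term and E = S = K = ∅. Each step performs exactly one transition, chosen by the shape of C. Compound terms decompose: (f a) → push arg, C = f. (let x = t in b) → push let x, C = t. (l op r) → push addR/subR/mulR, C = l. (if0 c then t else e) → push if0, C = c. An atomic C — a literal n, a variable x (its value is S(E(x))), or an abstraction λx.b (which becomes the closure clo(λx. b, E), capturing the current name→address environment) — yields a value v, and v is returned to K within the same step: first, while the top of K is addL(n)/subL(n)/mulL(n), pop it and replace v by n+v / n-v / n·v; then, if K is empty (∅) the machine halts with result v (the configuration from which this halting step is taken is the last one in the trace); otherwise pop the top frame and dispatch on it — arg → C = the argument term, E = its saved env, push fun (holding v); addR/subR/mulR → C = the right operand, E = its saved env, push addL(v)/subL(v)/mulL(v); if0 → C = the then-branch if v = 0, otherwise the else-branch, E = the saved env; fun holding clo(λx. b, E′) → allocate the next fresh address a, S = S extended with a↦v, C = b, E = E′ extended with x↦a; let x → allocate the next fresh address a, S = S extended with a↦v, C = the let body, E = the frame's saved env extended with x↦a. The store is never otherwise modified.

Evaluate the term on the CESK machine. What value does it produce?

step 0: [C=((3 * ((λz. (-1 + z)) ((λp. 3) -2))) - -4) | E=∅ | S=∅ | K=∅]
step 1: [C=(3 * ((λz. (-1 + z)) ((λp. 3) -2))) | E=∅ | S=∅ | K=[subR]]
step 2: [C=3 | E=∅ | S=∅ | K=[mulR :: subR]]
step 3: [C=((λz. (-1 + z)) ((λp. 3) -2)) | E=∅ | S=∅ | K=[mulL(3) :: subR]]
step 4: [C=(λz. (-1 + z)) | E=∅ | S=∅ | K=[arg :: mulL(3) :: subR]]
step 5: [C=((λp. 3) -2) | E=∅ | S=∅ | K=[fun :: mulL(3) :: subR]]
step 6: [C=(λp. 3) | E=∅ | S=∅ | K=[arg :: fun :: mulL(3) :: subR]]
step 7: [C=-2 | E=∅ | S=∅ | K=[fun :: fun :: mulL(3) :: subR]]
step 8: [C=3 | E={p↦0} | S={0↦-2} | K=[fun :: mulL(3) :: subR]]
step 9: [C=(-1 + z) | E={z↦1} | S={0↦-2, 1↦3} | K=[mulL(3) :: subR]]
step 10: [C=-1 | E={z↦1} | S={0↦-2, 1↦3} | K=[addR :: mulL(3) :: subR]]
step 11: [C=z | E={z↦1} | S={0↦-2, 1↦3} | K=[addL(-1) :: mulL(3) :: subR]]
step 12: [C=-4 | E=∅ | S={0↦-2, 1↦3} | K=[subL(6)]]
→ final value 10

Answer: 10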